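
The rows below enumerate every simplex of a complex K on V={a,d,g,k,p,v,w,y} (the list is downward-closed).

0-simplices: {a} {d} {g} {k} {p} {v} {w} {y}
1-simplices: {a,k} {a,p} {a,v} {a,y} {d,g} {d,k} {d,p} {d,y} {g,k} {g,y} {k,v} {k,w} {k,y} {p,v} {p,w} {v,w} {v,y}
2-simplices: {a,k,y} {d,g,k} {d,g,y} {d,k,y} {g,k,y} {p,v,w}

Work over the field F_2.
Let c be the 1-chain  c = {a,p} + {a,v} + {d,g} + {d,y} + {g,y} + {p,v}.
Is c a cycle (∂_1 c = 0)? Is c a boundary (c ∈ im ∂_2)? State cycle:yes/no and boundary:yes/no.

n_0=8 n_1=17 n_2=6  [Z2]
∂1: piv[ak,ap,av,ay,dg,dk,kw] rk=7  ker:dp,dy,gk,gy,kv,ky,pv,pw,vw,vy
∂2: piv[aky,dgk,dgy,dky,pvw] rk=5  ker:gky
∂1c = 0
c vs im∂2: residual ≠ 0 ⇒ not boundary

cycle:yes boundary:no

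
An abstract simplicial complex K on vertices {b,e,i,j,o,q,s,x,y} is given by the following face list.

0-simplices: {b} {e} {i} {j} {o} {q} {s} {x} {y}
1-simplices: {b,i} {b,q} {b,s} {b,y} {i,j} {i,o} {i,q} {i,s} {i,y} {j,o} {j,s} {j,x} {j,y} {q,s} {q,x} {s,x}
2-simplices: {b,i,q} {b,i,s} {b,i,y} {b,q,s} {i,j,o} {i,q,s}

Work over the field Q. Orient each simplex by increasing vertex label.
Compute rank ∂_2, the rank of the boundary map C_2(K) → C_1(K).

rank∂_2=5

n_0=9 n_1=16 n_2=6  [Q]
∂1: piv[bi,bq,bs,by,ij,io,jx] rk=7  ker:iq,is,iy,jo,js,jy,qs,qx,sx
∂2: piv[biq,bis,biy,bqs,ijo] rk=5  ker:iqs
rk∂_2=5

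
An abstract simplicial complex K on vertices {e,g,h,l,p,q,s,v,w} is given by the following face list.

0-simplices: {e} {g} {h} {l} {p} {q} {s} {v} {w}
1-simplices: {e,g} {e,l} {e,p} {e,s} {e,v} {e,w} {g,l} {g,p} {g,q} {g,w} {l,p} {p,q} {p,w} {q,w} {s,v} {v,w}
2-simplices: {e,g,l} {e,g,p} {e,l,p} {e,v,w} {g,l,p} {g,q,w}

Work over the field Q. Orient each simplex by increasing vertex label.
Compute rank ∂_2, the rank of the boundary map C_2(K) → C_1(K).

n_0=9 n_1=16 n_2=6  [Q]
∂1: piv[eg,el,ep,es,ev,ew,gq] rk=7  ker:gl,gp,gw,lp,pq,pw,qw,sv,vw
∂2: piv[egl,egp,elp,evw,gqw] rk=5  ker:glp
rk∂_2=5

rank∂_2=5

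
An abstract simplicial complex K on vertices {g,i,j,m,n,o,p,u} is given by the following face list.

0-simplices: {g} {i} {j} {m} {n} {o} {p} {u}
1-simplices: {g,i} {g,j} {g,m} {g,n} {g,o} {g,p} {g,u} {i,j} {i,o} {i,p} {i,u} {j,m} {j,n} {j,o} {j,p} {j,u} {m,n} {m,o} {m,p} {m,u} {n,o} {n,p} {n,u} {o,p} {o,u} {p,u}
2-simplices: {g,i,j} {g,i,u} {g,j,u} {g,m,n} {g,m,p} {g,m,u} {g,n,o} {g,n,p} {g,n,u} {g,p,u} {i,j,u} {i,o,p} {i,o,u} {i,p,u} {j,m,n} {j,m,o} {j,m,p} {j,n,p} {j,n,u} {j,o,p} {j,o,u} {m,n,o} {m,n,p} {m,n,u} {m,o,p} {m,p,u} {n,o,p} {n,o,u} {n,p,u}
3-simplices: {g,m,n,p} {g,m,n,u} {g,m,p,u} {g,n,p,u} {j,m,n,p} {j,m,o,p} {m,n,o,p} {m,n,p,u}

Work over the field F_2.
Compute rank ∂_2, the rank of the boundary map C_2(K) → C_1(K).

rank∂_2=19

n_0=8 n_1=26 n_2=29 n_3=8  [Z2]
∂1: piv[gi,gj,gm,gn,go,gp,gu] rk=7  ker:ij,io,ip,iu,jm,jn,jo,jp,ju,mn,mo,mp,mu,no,np,nu,op,ou,pu
∂2: piv[gij,giu,gju,gmn,gmp,gmu,gno,gnp,gnu,gpu,iop,iou,ipu,jmn,jmo,jmp,jnu,jop,mno] rk=19  ker:iju,jnp,jou,mnp,mnu,mop,mpu,nop,nou,npu
∂3: piv[gmnp,gmnu,gmpu,gnpu,jmnp,jmop,mnop] rk=7  ker:mnpu
rk∂_2=19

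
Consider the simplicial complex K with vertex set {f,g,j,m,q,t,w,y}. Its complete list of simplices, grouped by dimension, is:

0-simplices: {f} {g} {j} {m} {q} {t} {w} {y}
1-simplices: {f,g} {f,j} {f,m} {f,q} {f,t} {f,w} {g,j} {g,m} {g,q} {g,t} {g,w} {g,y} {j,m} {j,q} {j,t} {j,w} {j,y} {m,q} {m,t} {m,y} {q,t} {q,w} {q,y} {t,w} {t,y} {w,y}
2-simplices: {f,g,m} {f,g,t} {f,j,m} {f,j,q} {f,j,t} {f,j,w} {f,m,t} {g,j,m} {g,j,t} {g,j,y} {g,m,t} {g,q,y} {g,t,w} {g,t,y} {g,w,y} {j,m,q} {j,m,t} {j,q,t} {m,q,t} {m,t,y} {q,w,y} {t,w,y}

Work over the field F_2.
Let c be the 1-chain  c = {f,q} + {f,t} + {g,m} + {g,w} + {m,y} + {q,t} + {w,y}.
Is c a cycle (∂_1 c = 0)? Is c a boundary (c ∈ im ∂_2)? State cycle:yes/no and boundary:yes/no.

cycle:yes boundary:yes

n_0=8 n_1=26 n_2=22  [Z2]
∂1: piv[fg,fj,fm,fq,ft,fw,gy] rk=7  ker:gj,gm,gq,gt,gw,jm,jq,jt,jw,jy,mq,mt,my,qt,qw,qy,tw,ty,wy
∂2: piv[fgm,fgt,fjm,fjq,fjt,fjw,fmt,gjm,gjy,gqy,gtw,gty,gwy,jmq,jqt,mty,qwy] rk=17  ker:gjt,gmt,jmt,mqt,twy
∂1c = 0
c vs im∂2: reduces to 0 ⇒ boundary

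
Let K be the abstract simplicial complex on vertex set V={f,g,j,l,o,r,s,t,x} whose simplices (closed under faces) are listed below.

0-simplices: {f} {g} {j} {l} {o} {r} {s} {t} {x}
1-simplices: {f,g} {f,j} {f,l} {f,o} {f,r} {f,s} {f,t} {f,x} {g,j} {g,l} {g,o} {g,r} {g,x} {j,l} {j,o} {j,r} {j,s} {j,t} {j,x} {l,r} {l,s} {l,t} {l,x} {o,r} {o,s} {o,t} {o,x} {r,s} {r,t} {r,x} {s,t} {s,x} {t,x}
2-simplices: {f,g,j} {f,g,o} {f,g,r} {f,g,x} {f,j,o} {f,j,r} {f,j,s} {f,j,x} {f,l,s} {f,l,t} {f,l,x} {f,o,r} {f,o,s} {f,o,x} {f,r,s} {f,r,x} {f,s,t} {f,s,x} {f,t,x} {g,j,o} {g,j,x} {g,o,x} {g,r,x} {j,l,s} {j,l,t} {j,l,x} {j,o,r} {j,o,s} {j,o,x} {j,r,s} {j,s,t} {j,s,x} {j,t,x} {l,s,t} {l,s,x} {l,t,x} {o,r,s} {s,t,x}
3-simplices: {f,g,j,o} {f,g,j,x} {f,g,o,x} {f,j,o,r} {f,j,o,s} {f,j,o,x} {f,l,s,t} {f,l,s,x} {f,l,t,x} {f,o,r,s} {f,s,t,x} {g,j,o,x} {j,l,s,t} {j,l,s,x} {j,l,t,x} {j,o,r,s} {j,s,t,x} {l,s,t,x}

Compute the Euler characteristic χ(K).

n_0=9 n_1=33 n_2=38 n_3=18
χ=+9−33+38−18=-4

χ(K)=-4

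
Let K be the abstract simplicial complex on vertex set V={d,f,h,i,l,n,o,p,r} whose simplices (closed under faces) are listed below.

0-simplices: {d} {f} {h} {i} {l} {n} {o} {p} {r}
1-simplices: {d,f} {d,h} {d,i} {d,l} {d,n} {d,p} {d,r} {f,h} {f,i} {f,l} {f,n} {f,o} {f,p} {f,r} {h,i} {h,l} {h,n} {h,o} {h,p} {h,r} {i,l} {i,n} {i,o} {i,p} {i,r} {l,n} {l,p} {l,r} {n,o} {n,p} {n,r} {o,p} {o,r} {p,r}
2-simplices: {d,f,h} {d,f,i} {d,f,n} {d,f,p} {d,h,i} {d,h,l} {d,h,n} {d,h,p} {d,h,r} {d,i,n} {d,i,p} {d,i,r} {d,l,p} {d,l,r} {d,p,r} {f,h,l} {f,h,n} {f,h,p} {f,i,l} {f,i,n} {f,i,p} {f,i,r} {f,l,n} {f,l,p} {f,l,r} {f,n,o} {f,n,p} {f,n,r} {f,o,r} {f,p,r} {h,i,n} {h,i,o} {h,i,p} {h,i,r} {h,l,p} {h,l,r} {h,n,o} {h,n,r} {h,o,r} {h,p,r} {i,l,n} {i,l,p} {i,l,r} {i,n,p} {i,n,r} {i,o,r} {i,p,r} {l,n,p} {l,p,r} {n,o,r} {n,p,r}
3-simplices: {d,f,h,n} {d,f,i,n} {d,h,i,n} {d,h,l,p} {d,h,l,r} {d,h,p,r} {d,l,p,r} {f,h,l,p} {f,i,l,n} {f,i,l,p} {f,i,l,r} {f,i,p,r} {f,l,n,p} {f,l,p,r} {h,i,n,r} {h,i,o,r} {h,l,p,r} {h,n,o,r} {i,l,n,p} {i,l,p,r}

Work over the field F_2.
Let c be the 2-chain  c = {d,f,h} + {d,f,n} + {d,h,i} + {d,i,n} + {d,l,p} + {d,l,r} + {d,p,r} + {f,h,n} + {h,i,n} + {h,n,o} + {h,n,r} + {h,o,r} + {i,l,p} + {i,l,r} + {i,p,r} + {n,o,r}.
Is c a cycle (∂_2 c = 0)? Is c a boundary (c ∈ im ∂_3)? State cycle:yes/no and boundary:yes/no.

cycle:yes boundary:yes

n_0=9 n_1=34 n_2=51 n_3=20  [Z2]
∂1: piv[df,dh,di,dl,dn,dp,dr,fo] rk=8  ker:fh,fi,fl,fn,fp,fr,hi,hl,hn,ho,hp,hr,il,in,io,ip,ir,ln,lp,lr,no,np,nr,op,or,pr
∂2: piv[dfh,dfi,dfn,dfp,dhi,dhl,dhn,dhp,dhr,din,dip,dir,dlp,dlr,dpr,fhl,fil,fir,fln,fno,fnp,fnr,for,hio,hno] rk=25  ker:fhn,fhp,fin,fip,flp,flr,fpr,hin,hip,hir,hlp,hlr,hnr,hor,hpr,iln,ilp,ilr,inp,inr,ior,ipr,lnp,lpr,nor,npr
∂3: piv[dfhn,dfin,dhin,dhlp,dhlr,dhpr,dlpr,fhlp,filn,filp,filr,fipr,flnp,flpr,hinr,hior,hnor,ilnp] rk=18  ker:hlpr,ilpr
∂2c = 0
c vs im∂3: reduces to 0 ⇒ boundary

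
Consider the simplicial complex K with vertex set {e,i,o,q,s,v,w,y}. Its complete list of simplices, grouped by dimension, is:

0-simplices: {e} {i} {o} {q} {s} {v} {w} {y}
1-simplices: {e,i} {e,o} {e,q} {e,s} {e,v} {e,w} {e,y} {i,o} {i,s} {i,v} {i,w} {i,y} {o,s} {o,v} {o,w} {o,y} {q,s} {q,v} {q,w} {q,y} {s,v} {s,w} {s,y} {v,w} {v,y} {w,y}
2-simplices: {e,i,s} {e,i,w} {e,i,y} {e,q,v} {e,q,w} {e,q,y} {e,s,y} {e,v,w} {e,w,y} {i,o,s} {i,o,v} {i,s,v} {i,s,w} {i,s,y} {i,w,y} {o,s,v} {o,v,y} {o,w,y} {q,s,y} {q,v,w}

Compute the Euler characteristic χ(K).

n_0=8 n_1=26 n_2=20
χ=+8−26+20=2

χ(K)=2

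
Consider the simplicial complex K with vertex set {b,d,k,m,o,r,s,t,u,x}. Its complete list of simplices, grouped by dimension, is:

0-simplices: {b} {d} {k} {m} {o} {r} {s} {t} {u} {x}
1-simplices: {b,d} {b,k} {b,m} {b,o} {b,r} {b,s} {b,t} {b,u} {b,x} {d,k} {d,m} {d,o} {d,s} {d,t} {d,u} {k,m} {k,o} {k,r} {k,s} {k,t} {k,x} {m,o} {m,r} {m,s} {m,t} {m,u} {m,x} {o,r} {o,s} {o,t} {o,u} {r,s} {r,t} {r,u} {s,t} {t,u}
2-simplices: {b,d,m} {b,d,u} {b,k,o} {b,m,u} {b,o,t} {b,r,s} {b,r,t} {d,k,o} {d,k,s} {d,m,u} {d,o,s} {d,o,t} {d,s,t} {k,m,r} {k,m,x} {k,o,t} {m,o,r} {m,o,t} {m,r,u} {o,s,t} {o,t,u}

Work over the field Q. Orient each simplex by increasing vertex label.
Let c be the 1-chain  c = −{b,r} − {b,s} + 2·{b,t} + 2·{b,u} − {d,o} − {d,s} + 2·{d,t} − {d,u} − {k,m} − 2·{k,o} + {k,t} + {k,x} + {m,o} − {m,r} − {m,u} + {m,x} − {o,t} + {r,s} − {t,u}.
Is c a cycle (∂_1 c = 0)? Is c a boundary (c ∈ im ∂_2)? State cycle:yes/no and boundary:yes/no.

n_0=10 n_1=36 n_2=21  [Q]
∂1: piv[bd,bk,bm,bo,br,bs,bt,bu,bx] rk=9  ker:dk,dm,do,ds,dt,du,km,ko,kr,ks,kt,kx,mo,mr,ms,mt,mu,mx,or,os,ot,ou,rs,rt,ru,st,tu
∂2: piv[bdm,bdu,bko,bmu,bot,brs,brt,dko,dks,dos,dot,dst,kmr,kmx,kot,mor,mot,mru,otu] rk=19  ker:dmu,ost
∂1c = −2·{b} + {d} + {k} − {m} − {o} − 3·{r} − {s} + 5·{t} − {u} + 2·{x}

cycle:no boundary:no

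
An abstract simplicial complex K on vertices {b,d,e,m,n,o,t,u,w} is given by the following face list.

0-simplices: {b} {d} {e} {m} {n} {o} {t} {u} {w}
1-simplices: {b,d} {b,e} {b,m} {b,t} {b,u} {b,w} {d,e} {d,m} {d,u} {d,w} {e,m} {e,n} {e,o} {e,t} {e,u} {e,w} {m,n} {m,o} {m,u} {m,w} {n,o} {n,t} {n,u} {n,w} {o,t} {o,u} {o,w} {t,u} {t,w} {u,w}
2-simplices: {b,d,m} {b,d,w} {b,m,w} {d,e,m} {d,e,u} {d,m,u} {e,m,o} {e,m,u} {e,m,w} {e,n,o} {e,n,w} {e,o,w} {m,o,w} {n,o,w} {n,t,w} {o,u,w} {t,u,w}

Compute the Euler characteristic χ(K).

n_0=9 n_1=30 n_2=17
χ=+9−30+17=-4

χ(K)=-4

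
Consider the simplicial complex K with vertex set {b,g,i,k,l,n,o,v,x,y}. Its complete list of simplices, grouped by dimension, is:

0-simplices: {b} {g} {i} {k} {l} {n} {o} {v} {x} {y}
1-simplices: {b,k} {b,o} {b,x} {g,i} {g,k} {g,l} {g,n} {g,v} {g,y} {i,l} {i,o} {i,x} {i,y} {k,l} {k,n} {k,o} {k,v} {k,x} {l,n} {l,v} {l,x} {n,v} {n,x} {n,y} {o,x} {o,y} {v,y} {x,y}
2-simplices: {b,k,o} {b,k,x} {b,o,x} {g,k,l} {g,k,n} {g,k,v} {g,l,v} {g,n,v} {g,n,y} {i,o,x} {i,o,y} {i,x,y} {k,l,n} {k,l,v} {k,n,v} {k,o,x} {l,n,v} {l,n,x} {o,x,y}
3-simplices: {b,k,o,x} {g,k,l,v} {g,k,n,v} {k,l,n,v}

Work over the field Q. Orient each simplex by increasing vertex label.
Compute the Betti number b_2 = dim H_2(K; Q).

n_0=10 n_1=28 n_2=19 n_3=4  [Q]
∂1: piv[bk,bo,bx,gi,gk,gl,gn,gv,gy] rk=9  ker:il,io,ix,iy,kl,kn,ko,kv,kx,ln,lv,lx,nv,nx,ny,ox,oy,vy,xy
∂2: piv[bko,bkx,box,gkl,gkn,gkv,glv,gnv,gny,iox,ioy,ixy,kln,lnx] rk=14  ker:klv,knv,kox,lnv,oxy
∂3: piv[bkox,gklv,gknv,klnv] rk=4
b_2=(19−14)−4=1

b_2=1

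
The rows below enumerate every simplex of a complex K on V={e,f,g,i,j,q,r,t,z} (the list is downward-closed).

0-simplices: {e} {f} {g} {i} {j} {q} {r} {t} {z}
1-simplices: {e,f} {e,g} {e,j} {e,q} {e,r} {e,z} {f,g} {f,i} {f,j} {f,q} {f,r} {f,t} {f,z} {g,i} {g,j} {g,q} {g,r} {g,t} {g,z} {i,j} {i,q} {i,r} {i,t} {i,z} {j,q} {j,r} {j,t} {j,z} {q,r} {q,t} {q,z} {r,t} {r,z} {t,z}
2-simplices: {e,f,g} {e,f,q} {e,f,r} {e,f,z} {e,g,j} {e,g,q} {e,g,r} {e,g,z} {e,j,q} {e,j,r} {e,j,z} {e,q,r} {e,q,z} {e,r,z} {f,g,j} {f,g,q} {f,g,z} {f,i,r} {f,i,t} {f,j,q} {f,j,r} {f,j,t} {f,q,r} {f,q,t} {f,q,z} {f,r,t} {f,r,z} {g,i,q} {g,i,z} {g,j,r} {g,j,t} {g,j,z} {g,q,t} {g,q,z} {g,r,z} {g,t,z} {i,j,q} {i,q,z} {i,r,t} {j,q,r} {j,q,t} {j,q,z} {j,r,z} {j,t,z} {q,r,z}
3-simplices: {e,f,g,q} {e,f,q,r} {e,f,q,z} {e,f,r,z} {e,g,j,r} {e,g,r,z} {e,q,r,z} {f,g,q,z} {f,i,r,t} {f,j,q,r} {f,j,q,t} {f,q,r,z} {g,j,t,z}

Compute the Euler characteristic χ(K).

χ(K)=7

n_0=9 n_1=34 n_2=45 n_3=13
χ=+9−34+45−13=7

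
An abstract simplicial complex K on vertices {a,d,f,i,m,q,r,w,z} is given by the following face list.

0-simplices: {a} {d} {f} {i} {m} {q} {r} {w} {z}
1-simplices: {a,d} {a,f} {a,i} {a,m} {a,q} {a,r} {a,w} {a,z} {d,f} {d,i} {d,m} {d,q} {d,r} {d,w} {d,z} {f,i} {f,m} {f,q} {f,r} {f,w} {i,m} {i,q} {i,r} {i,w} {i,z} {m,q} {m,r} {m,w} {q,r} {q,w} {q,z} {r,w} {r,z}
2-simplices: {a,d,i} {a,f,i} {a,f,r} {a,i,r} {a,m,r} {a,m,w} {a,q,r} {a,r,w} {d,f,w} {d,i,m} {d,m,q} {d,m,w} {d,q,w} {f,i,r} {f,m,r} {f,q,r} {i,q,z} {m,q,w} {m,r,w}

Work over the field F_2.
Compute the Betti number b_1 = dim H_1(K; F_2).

n_0=9 n_1=33 n_2=19  [Z2]
∂1: piv[ad,af,ai,am,aq,ar,aw,az] rk=8  ker:df,di,dm,dq,dr,dw,dz,fi,fm,fq,fr,fw,im,iq,ir,iw,iz,mq,mr,mw,qr,qw,qz,rw,rz
∂2: piv[adi,afi,afr,air,amr,amw,aqr,arw,dfw,dim,dmq,dmw,dqw,fmr,fqr,iqz] rk=16  ker:fir,mqw,mrw
b_1=(33−8)−16=9

b_1=9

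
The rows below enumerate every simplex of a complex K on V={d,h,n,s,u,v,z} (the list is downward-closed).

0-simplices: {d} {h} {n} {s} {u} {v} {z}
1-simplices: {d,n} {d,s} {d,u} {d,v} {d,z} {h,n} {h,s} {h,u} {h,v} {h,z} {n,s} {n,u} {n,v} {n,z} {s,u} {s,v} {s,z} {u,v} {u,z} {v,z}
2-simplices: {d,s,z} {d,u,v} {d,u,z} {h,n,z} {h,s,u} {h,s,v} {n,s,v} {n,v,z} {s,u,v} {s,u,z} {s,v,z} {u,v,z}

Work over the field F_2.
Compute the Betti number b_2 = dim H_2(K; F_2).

n_0=7 n_1=20 n_2=12  [Z2]
∂1: piv[dn,ds,du,dv,dz,hn] rk=6  ker:hs,hu,hv,hz,ns,nu,nv,nz,su,sv,sz,uv,uz,vz
∂2: piv[dsz,duv,duz,hnz,hsu,hsv,nsv,nvz,suv,suz,svz] rk=11  ker:uvz
b_2=(12−11)−0=1

b_2=1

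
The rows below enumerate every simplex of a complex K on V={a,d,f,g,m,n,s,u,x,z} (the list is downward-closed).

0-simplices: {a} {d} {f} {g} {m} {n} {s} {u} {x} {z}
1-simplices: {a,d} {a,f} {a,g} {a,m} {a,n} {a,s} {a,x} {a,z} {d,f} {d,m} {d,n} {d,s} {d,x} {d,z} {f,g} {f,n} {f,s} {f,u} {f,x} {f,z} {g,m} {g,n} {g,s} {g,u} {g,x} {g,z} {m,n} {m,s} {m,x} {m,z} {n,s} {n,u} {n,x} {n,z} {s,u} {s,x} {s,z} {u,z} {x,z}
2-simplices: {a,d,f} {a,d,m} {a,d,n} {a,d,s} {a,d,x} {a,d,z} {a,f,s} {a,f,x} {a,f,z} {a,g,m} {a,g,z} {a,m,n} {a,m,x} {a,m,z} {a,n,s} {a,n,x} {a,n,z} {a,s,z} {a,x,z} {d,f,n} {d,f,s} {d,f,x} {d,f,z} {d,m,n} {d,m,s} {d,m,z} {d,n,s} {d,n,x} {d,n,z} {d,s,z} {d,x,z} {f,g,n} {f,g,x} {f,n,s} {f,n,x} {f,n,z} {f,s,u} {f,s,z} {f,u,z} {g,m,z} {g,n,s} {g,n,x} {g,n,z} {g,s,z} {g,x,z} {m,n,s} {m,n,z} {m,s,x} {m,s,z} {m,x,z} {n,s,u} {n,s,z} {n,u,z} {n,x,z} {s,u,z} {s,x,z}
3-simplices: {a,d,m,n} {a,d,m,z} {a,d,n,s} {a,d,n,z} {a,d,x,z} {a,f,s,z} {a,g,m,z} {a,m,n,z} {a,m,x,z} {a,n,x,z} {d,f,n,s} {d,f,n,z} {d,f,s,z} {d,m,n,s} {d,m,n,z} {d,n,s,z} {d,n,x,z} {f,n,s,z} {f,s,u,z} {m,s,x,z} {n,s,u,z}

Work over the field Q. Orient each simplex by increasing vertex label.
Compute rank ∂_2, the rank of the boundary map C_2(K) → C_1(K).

n_0=10 n_1=39 n_2=56 n_3=21  [Q]
∂1: piv[ad,af,ag,am,an,as,ax,az,fu] rk=9  ker:df,dm,dn,ds,dx,dz,fg,fn,fs,fx,fz,gm,gn,gs,gu,gx,gz,mn,ms,mx,mz,ns,nu,nx,nz,su,sx,sz,uz,xz
∂2: piv[adf,adm,adn,ads,adx,adz,afs,afx,afz,agm,agz,amn,amx,amz,ans,anx,anz,asz,axz,dfn,dms,fgn,fgx,fsu,fuz,gns,gnz,msx,nsu] rk=29  ker:dfs,dfx,dfz,dmn,dmz,dns,dnx,dnz,dsz,dxz,fns,fnx,fnz,fsz,gmz,gnx,gsz,gxz,mns,mnz,msz,mxz,nsz,nuz,nxz,suz,sxz
∂3: piv[admn,admz,adns,adnz,adxz,afsz,agmz,amnz,amxz,anxz,dfns,dfnz,dfsz,dmns,dnsz,dnxz,fsuz,msxz,nsuz] rk=19  ker:dmnz,fnsz
rk∂_2=29

rank∂_2=29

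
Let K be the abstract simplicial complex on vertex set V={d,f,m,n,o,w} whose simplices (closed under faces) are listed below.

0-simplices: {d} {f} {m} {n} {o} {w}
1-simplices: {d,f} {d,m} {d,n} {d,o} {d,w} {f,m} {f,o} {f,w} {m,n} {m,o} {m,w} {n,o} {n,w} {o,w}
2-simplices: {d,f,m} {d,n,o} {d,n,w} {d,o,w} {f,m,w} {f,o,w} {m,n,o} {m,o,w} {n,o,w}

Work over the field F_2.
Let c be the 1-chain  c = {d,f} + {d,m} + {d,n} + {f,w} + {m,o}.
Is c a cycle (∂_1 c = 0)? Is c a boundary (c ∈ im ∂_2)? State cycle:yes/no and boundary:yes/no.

cycle:no boundary:no

n_0=6 n_1=14 n_2=9  [Z2]
∂1: piv[df,dm,dn,do,dw] rk=5  ker:fm,fo,fw,mn,mo,mw,no,nw,ow
∂2: piv[dfm,dno,dnw,dow,fmw,fow,mno,mow] rk=8  ker:now
∂1c = {d} + {n} + {o} + {w}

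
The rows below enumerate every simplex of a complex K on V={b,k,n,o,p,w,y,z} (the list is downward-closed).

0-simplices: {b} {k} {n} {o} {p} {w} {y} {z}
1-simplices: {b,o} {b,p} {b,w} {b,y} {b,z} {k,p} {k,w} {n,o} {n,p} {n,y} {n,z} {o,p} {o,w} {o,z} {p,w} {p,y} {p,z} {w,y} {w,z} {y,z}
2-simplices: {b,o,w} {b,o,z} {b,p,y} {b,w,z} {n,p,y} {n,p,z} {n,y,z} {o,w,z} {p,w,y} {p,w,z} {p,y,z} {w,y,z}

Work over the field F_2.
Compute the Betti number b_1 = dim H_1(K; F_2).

n_0=8 n_1=20 n_2=12  [Z2]
∂1: piv[bo,bp,bw,by,bz,kp,no] rk=7  ker:kw,np,ny,nz,op,ow,oz,pw,py,pz,wy,wz,yz
∂2: piv[bow,boz,bpy,bwz,npy,npz,nyz,pwy,pwz] rk=9  ker:owz,pyz,wyz
b_1=(20−7)−9=4

b_1=4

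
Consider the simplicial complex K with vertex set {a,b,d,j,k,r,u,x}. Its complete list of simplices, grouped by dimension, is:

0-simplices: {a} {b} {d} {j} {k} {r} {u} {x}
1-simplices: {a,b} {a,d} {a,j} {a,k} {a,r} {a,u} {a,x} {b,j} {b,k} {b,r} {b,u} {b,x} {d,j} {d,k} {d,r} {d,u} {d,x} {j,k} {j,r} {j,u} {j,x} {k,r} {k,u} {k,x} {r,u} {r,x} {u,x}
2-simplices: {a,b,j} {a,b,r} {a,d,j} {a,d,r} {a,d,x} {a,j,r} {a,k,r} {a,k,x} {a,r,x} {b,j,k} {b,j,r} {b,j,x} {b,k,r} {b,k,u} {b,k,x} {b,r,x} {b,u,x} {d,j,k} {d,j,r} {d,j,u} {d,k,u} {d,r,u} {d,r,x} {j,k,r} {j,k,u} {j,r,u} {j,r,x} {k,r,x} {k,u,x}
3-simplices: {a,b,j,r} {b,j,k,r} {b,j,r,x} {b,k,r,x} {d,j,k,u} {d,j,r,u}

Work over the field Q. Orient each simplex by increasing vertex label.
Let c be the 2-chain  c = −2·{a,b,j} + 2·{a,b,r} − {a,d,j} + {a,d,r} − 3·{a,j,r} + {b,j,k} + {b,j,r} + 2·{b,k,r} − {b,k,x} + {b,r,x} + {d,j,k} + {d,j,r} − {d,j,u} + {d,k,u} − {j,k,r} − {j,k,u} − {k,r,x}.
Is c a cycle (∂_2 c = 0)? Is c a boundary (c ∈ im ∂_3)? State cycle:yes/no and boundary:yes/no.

n_0=8 n_1=27 n_2=29 n_3=6  [Q]
∂1: piv[ab,ad,aj,ak,ar,au,ax] rk=7  ker:bj,bk,br,bu,bx,dj,dk,dr,du,dx,jk,jr,ju,jx,kr,ku,kx,ru,rx,ux
∂2: piv[abj,abr,adj,adr,adx,ajr,akr,akx,arx,bjk,bjx,bkr,bku,bkx,bux,djk,dju,dku,dru] rk=19  ker:bjr,brx,djr,drx,jkr,jku,jru,jrx,krx,kux
∂3: piv[abjr,bjkr,bjrx,bkrx,djku,djru] rk=6
∂2c = 0
c vs im∂3: residual ≠ 0 ⇒ not boundary

cycle:yes boundary:no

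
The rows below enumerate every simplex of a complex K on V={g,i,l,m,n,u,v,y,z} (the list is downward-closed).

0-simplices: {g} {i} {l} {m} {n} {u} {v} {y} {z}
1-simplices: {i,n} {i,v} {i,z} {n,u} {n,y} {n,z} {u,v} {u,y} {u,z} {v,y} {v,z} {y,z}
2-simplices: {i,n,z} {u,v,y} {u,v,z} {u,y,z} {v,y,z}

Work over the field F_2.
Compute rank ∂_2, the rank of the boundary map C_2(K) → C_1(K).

n_0=9 n_1=12 n_2=5  [Z2]
∂1: piv[in,iv,iz,nu,ny] rk=5  ker:nz,uv,uy,uz,vy,vz,yz
∂2: piv[inz,uvy,uvz,uyz] rk=4  ker:vyz
rk∂_2=4

rank∂_2=4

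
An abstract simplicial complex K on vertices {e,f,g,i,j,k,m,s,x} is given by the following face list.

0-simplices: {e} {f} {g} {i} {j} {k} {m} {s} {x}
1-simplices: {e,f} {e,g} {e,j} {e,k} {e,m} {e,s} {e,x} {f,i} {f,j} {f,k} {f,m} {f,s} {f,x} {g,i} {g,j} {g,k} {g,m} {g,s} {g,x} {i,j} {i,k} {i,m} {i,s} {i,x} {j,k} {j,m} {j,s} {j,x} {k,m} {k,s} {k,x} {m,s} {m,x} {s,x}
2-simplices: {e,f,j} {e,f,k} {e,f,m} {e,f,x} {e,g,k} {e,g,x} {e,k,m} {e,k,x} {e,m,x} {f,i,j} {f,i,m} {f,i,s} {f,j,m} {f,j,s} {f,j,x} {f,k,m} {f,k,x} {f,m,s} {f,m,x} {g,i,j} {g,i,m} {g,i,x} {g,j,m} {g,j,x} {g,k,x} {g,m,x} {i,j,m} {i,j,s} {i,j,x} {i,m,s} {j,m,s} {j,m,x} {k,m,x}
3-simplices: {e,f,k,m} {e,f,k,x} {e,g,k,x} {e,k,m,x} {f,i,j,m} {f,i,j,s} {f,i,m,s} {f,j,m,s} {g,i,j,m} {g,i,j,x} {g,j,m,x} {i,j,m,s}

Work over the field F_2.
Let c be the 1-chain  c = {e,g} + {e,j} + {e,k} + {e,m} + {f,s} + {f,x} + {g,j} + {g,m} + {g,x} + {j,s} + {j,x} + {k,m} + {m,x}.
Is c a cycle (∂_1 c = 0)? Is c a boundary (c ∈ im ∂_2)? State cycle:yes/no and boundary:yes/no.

cycle:yes boundary:yes

n_0=9 n_1=34 n_2=33 n_3=12  [Z2]
∂1: piv[ef,eg,ej,ek,em,es,ex,fi] rk=8  ker:fj,fk,fm,fs,fx,gi,gj,gk,gm,gs,gx,ij,ik,im,is,ix,jk,jm,js,jx,km,ks,kx,ms,mx,sx
∂2: piv[efj,efk,efm,efx,egk,egx,ekm,ekx,emx,fij,fim,fis,fjm,fjs,fjx,fms,gij,gim,gix,gjx] rk=20  ker:fkm,fkx,fmx,gjm,gkx,gmx,ijm,ijs,ijx,ims,jms,jmx,kmx
∂3: piv[efkm,efkx,egkx,ekmx,fijm,fijs,fims,fjms,gijm,gijx,gjmx] rk=11  ker:ijms
∂1c = 0
c vs im∂2: reduces to 0 ⇒ boundary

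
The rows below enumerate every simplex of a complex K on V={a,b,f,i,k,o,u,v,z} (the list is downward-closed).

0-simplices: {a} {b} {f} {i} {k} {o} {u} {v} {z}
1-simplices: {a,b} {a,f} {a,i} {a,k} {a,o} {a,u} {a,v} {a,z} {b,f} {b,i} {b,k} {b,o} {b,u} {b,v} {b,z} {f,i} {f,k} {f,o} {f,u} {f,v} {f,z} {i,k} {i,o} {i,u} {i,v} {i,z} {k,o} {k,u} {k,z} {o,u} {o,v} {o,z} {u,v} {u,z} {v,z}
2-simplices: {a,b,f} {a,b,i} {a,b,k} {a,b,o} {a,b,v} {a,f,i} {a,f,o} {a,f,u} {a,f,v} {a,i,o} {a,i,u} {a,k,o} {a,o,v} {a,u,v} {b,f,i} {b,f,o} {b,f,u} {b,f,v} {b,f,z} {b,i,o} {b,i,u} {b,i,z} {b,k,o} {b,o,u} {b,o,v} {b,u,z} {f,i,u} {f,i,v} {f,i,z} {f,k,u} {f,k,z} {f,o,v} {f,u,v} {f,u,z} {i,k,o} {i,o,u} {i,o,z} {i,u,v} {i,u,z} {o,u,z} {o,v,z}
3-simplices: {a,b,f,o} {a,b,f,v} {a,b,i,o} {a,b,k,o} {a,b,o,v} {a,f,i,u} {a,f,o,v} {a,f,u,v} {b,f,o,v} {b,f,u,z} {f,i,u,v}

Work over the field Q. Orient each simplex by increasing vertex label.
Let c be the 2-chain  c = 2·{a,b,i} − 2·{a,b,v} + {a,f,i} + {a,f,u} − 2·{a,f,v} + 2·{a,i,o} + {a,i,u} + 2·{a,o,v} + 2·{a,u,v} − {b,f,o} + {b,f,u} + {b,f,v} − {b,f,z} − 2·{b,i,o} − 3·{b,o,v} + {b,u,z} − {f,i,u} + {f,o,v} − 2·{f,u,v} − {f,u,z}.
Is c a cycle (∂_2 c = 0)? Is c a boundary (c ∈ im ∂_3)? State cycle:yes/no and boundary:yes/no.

n_0=9 n_1=35 n_2=41 n_3=11  [Q]
∂1: piv[ab,af,ai,ak,ao,au,av,az] rk=8  ker:bf,bi,bk,bo,bu,bv,bz,fi,fk,fo,fu,fv,fz,ik,io,iu,iv,iz,ko,ku,kz,ou,ov,oz,uv,uz,vz
∂2: piv[abf,abi,abk,abo,abv,afi,afo,afu,afv,aio,aiu,ako,aov,auv,bfu,bfz,biz,bou,buz,fiv,fku,fkz,iko,ioz,ovz] rk=25  ker:bfi,bfo,bfv,bio,biu,bko,bov,fiu,fiz,fov,fuv,fuz,iou,iuv,iuz,ouz
∂3: piv[abfo,abfv,abio,abko,abov,afiu,afov,afuv,bfuz,fiuv] rk=10  ker:bfov
∂2c = 0
c vs im∂3: reduces to 0 ⇒ boundary

cycle:yes boundary:yes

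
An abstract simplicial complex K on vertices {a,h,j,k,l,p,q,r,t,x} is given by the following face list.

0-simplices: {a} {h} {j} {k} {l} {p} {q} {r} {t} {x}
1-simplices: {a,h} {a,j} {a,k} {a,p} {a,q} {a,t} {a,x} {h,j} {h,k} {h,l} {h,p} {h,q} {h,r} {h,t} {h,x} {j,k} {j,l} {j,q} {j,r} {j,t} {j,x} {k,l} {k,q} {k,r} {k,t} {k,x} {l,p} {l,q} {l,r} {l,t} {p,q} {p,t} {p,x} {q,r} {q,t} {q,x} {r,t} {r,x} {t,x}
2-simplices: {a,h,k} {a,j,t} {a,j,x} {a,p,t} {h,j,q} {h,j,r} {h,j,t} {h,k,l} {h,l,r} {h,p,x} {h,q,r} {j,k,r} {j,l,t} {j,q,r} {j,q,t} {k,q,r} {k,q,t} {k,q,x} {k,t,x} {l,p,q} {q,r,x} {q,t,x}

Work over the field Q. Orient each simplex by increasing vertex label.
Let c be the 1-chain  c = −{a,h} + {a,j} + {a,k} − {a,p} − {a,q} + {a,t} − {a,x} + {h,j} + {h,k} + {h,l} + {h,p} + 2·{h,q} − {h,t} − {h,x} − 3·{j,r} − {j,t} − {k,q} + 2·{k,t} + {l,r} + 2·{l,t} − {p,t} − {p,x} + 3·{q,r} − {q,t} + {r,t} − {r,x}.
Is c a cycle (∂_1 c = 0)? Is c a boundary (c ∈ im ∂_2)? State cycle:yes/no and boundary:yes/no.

cycle:no boundary:no

n_0=10 n_1=39 n_2=22  [Q]
∂1: piv[ah,aj,ak,ap,aq,at,ax,hl,hr] rk=9  ker:hj,hk,hp,hq,ht,hx,jk,jl,jq,jr,jt,jx,kl,kq,kr,kt,kx,lp,lq,lr,lt,pq,pt,px,qr,qt,qx,rt,rx,tx
∂2: piv[ahk,ajt,ajx,apt,hjq,hjr,hjt,hkl,hlr,hpx,hqr,jkr,jlt,jqt,kqr,kqt,kqx,ktx,lpq,qrx] rk=20  ker:jqr,qtx
∂1c = {a} − 5·{h} + 6·{j} + {k} − 2·{l} + 2·{p} − 2·{q} + {r} + 2·{t} − 4·{x}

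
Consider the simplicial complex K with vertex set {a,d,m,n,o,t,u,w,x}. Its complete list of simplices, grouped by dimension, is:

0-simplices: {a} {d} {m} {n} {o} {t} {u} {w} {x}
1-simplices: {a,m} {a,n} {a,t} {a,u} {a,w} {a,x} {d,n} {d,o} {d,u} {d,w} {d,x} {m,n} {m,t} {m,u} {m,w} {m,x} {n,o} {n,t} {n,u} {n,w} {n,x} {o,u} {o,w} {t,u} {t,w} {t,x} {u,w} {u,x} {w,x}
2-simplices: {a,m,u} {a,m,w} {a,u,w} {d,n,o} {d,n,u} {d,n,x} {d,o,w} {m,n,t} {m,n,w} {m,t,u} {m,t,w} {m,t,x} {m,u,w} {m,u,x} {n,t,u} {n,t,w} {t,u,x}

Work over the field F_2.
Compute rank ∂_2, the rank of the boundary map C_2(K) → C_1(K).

rank∂_2=14

n_0=9 n_1=29 n_2=17  [Z2]
∂1: piv[am,an,at,au,aw,ax,dn,do] rk=8  ker:du,dw,dx,mn,mt,mu,mw,mx,no,nt,nu,nw,nx,ou,ow,tu,tw,tx,uw,ux,wx
∂2: piv[amu,amw,auw,dno,dnu,dnx,dow,mnt,mnw,mtu,mtw,mtx,mux,ntu] rk=14  ker:muw,ntw,tux
rk∂_2=14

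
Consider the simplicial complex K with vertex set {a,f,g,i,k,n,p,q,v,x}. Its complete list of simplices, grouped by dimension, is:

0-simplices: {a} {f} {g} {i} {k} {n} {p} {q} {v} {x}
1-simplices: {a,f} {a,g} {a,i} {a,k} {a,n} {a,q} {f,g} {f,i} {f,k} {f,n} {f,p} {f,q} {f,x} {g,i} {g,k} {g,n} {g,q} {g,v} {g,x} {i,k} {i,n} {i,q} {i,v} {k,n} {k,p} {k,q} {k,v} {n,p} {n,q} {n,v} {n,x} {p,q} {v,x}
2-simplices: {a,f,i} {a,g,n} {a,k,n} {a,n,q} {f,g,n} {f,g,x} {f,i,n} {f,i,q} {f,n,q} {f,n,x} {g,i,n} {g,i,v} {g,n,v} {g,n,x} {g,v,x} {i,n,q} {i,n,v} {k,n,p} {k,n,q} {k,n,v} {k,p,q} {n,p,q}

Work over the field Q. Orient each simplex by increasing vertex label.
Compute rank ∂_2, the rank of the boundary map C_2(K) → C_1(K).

n_0=10 n_1=33 n_2=22  [Q]
∂1: piv[af,ag,ai,ak,an,aq,fp,fx,gv] rk=9  ker:fg,fi,fk,fn,fq,gi,gk,gn,gq,gx,ik,in,iq,iv,kn,kp,kq,kv,np,nq,nv,nx,pq,vx
∂2: piv[afi,agn,akn,anq,fgn,fgx,fin,fiq,fnq,fnx,gin,giv,gnv,gvx,knp,knq,knv,kpq] rk=18  ker:gnx,inq,inv,npq
rk∂_2=18

rank∂_2=18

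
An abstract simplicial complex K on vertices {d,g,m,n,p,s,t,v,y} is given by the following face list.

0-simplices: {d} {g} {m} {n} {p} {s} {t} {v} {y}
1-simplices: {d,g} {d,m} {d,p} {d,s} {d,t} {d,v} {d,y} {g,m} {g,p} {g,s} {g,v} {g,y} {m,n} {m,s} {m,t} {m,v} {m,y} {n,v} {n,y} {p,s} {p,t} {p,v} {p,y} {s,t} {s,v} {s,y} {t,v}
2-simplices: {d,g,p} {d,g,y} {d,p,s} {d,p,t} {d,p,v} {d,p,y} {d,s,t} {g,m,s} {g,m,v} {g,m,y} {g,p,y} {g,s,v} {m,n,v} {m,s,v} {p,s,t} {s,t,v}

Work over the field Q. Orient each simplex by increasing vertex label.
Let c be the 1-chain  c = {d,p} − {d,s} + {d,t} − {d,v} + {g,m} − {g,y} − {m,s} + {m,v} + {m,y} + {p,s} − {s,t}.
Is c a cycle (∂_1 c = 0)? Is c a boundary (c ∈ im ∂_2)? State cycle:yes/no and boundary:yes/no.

n_0=9 n_1=27 n_2=16  [Q]
∂1: piv[dg,dm,dp,ds,dt,dv,dy,mn] rk=8  ker:gm,gp,gs,gv,gy,ms,mt,mv,my,nv,ny,ps,pt,pv,py,st,sv,sy,tv
∂2: piv[dgp,dgy,dps,dpt,dpv,dpy,dst,gms,gmv,gmy,gsv,mnv,stv] rk=13  ker:gpy,msv,pst
∂1c = 0
c vs im∂2: residual ≠ 0 ⇒ not boundary

cycle:yes boundary:no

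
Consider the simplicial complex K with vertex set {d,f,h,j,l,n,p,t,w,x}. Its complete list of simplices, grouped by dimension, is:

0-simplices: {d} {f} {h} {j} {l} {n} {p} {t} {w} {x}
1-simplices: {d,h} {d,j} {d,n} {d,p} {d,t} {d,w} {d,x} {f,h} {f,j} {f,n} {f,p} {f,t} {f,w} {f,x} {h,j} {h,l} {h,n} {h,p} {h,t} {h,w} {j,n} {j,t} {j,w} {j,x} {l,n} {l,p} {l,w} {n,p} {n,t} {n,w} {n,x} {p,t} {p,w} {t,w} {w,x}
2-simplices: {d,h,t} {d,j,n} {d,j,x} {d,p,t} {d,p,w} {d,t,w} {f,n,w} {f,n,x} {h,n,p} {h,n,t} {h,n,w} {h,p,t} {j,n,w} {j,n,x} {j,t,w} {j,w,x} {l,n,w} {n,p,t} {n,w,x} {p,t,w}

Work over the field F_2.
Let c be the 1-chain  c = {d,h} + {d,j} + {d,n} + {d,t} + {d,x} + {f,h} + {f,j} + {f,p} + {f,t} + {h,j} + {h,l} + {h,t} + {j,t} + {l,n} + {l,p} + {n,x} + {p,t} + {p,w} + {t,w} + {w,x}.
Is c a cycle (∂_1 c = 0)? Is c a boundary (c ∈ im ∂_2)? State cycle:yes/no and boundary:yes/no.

n_0=10 n_1=35 n_2=20  [Z2]
∂1: piv[dh,dj,dn,dp,dt,dw,dx,fh,hl] rk=9  ker:fj,fn,fp,ft,fw,fx,hj,hn,hp,ht,hw,jn,jt,jw,jx,ln,lp,lw,np,nt,nw,nx,pt,pw,tw,wx
∂2: piv[dht,djn,djx,dpt,dpw,dtw,fnw,fnx,hnp,hnt,hnw,hpt,jnw,jnx,jtw,jwx,lnw] rk=17  ker:npt,nwx,ptw
∂1c = {d} + {h} + {l} + {n} + {w} + {x}

cycle:no boundary:no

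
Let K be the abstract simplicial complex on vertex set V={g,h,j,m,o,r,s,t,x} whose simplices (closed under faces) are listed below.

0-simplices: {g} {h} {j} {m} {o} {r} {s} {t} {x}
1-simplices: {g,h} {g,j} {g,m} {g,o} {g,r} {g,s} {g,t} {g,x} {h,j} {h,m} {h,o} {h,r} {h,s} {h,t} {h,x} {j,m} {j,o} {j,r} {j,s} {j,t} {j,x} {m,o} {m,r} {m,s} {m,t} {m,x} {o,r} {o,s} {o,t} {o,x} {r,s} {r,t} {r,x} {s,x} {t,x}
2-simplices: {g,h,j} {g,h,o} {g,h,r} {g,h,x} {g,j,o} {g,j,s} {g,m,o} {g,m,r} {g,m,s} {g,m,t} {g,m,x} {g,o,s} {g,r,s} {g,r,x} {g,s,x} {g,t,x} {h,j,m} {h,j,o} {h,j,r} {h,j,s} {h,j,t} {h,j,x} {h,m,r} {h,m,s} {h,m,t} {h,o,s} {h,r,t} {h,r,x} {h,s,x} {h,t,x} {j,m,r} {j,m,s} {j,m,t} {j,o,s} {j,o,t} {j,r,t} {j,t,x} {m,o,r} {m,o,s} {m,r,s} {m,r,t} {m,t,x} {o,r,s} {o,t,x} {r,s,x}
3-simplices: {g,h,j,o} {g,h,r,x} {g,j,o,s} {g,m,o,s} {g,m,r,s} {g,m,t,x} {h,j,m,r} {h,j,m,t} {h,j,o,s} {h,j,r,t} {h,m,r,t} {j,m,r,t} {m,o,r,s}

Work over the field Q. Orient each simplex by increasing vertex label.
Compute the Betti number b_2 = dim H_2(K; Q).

b_2=6

n_0=9 n_1=35 n_2=45 n_3=13  [Q]
∂1: piv[gh,gj,gm,go,gr,gs,gt,gx] rk=8  ker:hj,hm,ho,hr,hs,ht,hx,jm,jo,jr,js,jt,jx,mo,mr,ms,mt,mx,or,os,ot,ox,rs,rt,rx,sx,tx
∂2: piv[ghj,gho,ghr,ghx,gjo,gjs,gmo,gmr,gms,gmt,gmx,gos,grs,grx,gsx,gtx,hjm,hjr,hjs,hjt,hjx,hmr,hmt,hrt,jot,mor,otx] rk=27  ker:hjo,hms,hos,hrx,hsx,htx,jmr,jms,jmt,jos,jrt,jtx,mos,mrs,mrt,mtx,ors,rsx
∂3: piv[ghjo,ghrx,gjos,gmos,gmrs,gmtx,hjmr,hjmt,hjos,hjrt,hmrt,mors] rk=12  ker:jmrt
b_2=(45−27)−12=6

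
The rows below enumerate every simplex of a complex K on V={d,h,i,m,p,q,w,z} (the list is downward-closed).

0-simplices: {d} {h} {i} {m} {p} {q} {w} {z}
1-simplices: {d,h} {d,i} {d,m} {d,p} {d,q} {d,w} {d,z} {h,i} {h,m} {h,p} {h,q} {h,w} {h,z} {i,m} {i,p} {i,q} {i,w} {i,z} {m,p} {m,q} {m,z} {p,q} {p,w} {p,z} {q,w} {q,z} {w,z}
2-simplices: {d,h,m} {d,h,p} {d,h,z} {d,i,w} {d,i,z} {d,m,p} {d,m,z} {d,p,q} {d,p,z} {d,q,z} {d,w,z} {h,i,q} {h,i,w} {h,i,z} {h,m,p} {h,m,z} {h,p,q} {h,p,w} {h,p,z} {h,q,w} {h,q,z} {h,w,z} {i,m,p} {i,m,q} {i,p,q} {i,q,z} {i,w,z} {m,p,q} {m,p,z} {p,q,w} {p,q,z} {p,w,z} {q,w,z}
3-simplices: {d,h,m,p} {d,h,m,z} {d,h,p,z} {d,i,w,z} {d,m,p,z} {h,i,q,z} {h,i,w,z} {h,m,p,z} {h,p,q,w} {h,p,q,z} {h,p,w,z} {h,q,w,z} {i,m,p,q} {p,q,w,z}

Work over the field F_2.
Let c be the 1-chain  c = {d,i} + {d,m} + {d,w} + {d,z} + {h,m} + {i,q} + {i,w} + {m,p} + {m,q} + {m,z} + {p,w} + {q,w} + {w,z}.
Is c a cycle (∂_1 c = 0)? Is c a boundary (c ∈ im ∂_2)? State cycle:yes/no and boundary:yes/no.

n_0=8 n_1=27 n_2=33 n_3=14  [Z2]
∂1: piv[dh,di,dm,dp,dq,dw,dz] rk=7  ker:hi,hm,hp,hq,hw,hz,im,ip,iq,iw,iz,mp,mq,mz,pq,pw,pz,qw,qz,wz
∂2: piv[dhm,dhp,dhz,diw,diz,dmp,dmz,dpq,dpz,dqz,dwz,hiq,hiw,hiz,hpq,hpw,hqw,imp,imq,ipq] rk=20  ker:hmp,hmz,hpz,hqz,hwz,iqz,iwz,mpq,mpz,pqw,pqz,pwz,qwz
∂3: piv[dhmp,dhmz,dhpz,diwz,dmpz,hiqz,hiwz,hpqw,hpqz,hpwz,hqwz,impq] rk=12  ker:hmpz,pqwz
∂1c = {h} + {i} + {m} + {q} + {w} + {z}

cycle:no boundary:no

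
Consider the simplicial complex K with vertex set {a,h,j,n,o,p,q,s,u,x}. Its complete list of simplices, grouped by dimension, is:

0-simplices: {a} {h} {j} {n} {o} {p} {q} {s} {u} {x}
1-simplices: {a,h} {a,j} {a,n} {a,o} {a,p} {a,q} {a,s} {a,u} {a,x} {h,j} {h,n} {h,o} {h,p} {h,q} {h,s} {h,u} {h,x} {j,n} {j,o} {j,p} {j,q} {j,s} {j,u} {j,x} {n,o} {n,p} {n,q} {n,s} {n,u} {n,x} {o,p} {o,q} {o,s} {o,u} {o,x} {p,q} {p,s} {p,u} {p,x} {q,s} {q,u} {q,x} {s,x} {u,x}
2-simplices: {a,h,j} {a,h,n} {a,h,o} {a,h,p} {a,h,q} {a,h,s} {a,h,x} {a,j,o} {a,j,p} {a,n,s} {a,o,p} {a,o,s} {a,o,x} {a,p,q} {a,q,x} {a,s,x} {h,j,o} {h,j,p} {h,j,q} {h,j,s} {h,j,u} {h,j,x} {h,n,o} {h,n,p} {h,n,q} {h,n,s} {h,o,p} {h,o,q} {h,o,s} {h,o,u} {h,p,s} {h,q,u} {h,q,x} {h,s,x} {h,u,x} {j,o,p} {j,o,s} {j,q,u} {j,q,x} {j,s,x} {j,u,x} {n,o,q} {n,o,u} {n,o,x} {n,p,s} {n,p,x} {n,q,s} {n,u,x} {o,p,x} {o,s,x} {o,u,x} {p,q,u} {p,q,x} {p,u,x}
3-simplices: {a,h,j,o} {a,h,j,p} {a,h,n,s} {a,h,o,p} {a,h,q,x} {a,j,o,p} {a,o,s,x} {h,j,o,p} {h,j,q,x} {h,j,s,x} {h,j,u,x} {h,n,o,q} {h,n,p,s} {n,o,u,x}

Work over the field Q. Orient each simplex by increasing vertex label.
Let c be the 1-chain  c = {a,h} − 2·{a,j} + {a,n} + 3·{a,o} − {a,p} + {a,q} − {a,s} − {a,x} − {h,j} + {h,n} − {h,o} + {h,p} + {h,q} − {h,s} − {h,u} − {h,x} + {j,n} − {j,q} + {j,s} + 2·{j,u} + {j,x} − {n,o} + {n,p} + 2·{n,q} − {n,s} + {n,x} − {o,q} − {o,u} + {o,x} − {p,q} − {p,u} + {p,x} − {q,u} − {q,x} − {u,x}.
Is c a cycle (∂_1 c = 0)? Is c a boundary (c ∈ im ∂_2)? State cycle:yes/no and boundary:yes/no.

cycle:no boundary:no

n_0=10 n_1=44 n_2=54 n_3=14  [Q]
∂1: piv[ah,aj,an,ao,ap,aq,as,au,ax] rk=9  ker:hj,hn,ho,hp,hq,hs,hu,hx,jn,jo,jp,jq,js,ju,jx,no,np,nq,ns,nu,nx,op,oq,os,ou,ox,pq,ps,pu,px,qs,qu,qx,sx,ux
∂2: piv[ahj,ahn,aho,ahp,ahq,ahs,ahx,ajo,ajp,ans,aop,aos,aox,apq,aqx,asx,hjq,hjs,hju,hjx,hno,hnp,hnq,hoq,hou,hps,hqu,hux,nou,nox,npx,nqs,pqu] rk=33  ker:hjo,hjp,hns,hop,hos,hqx,hsx,jop,jos,jqu,jqx,jsx,jux,noq,nps,nux,opx,osx,oux,pqx,pux
∂3: piv[ahjo,ahjp,ahns,ahop,ahqx,ajop,aosx,hjqx,hjsx,hjux,hnoq,hnps,noux] rk=13  ker:hjop
∂1c = −{a} + 3·{h} − 7·{j} + {n} + 2·{o} + 2·{p} + 3·{q} − 2·{s} − {u}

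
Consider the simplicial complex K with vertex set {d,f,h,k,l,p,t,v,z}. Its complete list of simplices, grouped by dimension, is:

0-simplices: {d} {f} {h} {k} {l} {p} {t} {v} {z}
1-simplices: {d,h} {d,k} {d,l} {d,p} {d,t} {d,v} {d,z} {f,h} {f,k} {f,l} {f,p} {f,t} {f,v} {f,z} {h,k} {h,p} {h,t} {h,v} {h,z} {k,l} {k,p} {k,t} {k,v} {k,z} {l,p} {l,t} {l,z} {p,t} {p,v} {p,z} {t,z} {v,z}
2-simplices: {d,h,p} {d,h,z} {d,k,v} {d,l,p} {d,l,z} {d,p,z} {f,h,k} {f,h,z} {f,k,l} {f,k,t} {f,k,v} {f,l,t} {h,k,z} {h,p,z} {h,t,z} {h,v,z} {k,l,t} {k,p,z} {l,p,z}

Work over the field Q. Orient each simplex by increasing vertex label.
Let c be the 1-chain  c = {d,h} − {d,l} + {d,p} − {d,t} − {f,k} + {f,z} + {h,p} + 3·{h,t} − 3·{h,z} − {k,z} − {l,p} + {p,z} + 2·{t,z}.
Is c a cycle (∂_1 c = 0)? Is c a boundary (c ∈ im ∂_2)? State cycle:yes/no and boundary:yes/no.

cycle:yes boundary:no

n_0=9 n_1=32 n_2=19  [Q]
∂1: piv[dh,dk,dl,dp,dt,dv,dz,fh] rk=8  ker:fk,fl,fp,ft,fv,fz,hk,hp,ht,hv,hz,kl,kp,kt,kv,kz,lp,lt,lz,pt,pv,pz,tz,vz
∂2: piv[dhp,dhz,dkv,dlp,dlz,dpz,fhk,fhz,fkl,fkt,fkv,flt,hkz,htz,hvz,kpz] rk=16  ker:hpz,klt,lpz
∂1c = 0
c vs im∂2: residual ≠ 0 ⇒ not boundary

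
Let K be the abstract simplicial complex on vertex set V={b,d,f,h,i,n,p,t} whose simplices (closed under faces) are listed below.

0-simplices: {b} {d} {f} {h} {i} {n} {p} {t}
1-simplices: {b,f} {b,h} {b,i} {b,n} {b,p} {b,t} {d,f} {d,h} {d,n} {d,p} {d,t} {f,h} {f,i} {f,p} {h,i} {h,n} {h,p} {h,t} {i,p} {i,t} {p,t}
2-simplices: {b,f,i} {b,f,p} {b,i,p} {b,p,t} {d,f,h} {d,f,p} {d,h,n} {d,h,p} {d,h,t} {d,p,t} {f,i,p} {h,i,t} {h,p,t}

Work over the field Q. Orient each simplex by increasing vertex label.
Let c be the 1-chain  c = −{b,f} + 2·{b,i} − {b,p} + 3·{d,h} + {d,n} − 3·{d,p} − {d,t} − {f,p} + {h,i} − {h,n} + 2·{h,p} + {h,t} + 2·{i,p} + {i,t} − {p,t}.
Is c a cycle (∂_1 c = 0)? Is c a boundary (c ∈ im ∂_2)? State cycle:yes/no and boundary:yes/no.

n_0=8 n_1=21 n_2=13  [Q]
∂1: piv[bf,bh,bi,bn,bp,bt,df] rk=7  ker:dh,dn,dp,dt,fh,fi,fp,hi,hn,hp,ht,ip,it,pt
∂2: piv[bfi,bfp,bip,bpt,dfh,dfp,dhn,dhp,dht,dpt,hit] rk=11  ker:fip,hpt
∂1c = 0
c vs im∂2: reduces to 0 ⇒ boundary

cycle:yes boundary:yes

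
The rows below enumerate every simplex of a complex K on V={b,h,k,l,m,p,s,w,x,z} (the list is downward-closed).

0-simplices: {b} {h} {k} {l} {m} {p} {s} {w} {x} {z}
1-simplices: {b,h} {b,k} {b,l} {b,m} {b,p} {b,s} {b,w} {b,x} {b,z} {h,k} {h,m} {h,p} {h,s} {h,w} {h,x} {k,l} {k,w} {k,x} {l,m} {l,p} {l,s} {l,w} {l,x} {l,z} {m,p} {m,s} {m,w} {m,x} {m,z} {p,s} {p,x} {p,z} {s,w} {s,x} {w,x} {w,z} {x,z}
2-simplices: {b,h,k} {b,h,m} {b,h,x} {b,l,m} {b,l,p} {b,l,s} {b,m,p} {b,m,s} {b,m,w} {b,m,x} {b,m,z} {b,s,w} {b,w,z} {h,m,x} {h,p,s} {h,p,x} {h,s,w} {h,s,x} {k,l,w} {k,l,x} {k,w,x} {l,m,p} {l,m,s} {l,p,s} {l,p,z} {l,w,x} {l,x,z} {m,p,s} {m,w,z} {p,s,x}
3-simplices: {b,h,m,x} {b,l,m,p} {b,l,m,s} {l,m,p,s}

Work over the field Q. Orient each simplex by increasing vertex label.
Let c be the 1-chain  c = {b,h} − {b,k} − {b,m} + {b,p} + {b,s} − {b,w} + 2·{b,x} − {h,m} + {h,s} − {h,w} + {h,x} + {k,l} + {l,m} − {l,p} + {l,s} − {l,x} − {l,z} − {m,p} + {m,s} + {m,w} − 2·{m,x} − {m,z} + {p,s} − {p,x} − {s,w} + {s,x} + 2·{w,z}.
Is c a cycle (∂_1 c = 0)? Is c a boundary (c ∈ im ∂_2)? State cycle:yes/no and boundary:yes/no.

n_0=10 n_1=37 n_2=30 n_3=4  [Q]
∂1: piv[bh,bk,bl,bm,bp,bs,bw,bx,bz] rk=9  ker:hk,hm,hp,hs,hw,hx,kl,kw,kx,lm,lp,ls,lw,lx,lz,mp,ms,mw,mx,mz,ps,px,pz,sw,sx,wx,wz,xz
∂2: piv[bhk,bhm,bhx,blm,blp,bls,bmp,bms,bmw,bmx,bmz,bsw,bwz,hps,hpx,hsw,hsx,klw,klx,kwx,lps,lpz,lxz] rk=23  ker:hmx,lmp,lms,lwx,mps,mwz,psx
∂3: piv[bhmx,blmp,blms,lmps] rk=4
∂1c = −2·{b} + {h} − 2·{k} + 2·{l} + {m} − {p} + 5·{s} − 4·{w}

cycle:no boundary:no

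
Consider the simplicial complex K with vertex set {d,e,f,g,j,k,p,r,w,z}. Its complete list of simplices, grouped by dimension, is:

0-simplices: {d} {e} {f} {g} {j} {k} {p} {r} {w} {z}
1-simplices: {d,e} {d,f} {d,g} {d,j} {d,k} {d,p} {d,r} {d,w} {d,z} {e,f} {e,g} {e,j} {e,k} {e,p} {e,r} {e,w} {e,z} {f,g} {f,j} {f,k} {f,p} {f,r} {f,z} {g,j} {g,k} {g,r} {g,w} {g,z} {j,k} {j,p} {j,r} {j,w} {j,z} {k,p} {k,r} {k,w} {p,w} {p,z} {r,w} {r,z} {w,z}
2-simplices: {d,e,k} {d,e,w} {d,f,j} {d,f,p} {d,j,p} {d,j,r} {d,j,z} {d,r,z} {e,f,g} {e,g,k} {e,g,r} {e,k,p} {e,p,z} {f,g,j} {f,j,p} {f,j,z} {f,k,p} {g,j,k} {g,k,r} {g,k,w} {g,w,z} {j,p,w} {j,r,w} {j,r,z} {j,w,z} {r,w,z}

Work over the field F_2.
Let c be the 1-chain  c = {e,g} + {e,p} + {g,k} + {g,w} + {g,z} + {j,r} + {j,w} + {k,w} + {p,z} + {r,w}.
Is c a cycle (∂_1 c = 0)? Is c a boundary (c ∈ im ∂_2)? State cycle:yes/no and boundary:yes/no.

cycle:yes boundary:no

n_0=10 n_1=41 n_2=26  [Z2]
∂1: piv[de,df,dg,dj,dk,dp,dr,dw,dz] rk=9  ker:ef,eg,ej,ek,ep,er,ew,ez,fg,fj,fk,fp,fr,fz,gj,gk,gr,gw,gz,jk,jp,jr,jw,jz,kp,kr,kw,pw,pz,rw,rz,wz
∂2: piv[dek,dew,dfj,dfp,djp,djr,djz,drz,efg,egk,egr,ekp,epz,fgj,fjz,fkp,gjk,gkr,gkw,gwz,jpw,jrw,jwz] rk=23  ker:fjp,jrz,rwz
∂1c = 0
c vs im∂2: residual ≠ 0 ⇒ not boundary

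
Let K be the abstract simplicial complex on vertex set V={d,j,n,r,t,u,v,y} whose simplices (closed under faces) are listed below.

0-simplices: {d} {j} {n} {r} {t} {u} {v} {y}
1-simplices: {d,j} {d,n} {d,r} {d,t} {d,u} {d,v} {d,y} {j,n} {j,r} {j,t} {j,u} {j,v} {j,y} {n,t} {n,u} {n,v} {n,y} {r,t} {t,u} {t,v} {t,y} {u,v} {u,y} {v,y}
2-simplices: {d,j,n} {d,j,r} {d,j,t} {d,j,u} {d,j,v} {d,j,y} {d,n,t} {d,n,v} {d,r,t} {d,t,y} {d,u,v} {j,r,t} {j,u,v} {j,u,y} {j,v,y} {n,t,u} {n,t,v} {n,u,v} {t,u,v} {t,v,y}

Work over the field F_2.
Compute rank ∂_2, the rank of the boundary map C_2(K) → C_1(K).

n_0=8 n_1=24 n_2=20  [Z2]
∂1: piv[dj,dn,dr,dt,du,dv,dy] rk=7  ker:jn,jr,jt,ju,jv,jy,nt,nu,nv,ny,rt,tu,tv,ty,uv,uy,vy
∂2: piv[djn,djr,djt,dju,djv,djy,dnt,dnv,drt,dty,duv,juy,jvy,ntu,ntv,nuv] rk=16  ker:jrt,juv,tuv,tvy
rk∂_2=16

rank∂_2=16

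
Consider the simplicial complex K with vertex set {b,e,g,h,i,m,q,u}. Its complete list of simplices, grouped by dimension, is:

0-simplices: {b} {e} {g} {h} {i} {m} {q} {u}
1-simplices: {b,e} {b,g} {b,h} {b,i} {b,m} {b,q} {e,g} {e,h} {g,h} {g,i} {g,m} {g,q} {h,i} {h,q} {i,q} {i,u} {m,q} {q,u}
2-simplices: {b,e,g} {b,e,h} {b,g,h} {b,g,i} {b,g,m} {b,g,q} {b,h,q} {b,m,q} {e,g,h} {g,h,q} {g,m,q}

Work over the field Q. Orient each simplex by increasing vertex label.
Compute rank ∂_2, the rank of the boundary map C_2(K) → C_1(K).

rank∂_2=8

n_0=8 n_1=18 n_2=11  [Q]
∂1: piv[be,bg,bh,bi,bm,bq,iu] rk=7  ker:eg,eh,gh,gi,gm,gq,hi,hq,iq,mq,qu
∂2: piv[beg,beh,bgh,bgi,bgm,bgq,bhq,bmq] rk=8  ker:egh,ghq,gmq
rk∂_2=8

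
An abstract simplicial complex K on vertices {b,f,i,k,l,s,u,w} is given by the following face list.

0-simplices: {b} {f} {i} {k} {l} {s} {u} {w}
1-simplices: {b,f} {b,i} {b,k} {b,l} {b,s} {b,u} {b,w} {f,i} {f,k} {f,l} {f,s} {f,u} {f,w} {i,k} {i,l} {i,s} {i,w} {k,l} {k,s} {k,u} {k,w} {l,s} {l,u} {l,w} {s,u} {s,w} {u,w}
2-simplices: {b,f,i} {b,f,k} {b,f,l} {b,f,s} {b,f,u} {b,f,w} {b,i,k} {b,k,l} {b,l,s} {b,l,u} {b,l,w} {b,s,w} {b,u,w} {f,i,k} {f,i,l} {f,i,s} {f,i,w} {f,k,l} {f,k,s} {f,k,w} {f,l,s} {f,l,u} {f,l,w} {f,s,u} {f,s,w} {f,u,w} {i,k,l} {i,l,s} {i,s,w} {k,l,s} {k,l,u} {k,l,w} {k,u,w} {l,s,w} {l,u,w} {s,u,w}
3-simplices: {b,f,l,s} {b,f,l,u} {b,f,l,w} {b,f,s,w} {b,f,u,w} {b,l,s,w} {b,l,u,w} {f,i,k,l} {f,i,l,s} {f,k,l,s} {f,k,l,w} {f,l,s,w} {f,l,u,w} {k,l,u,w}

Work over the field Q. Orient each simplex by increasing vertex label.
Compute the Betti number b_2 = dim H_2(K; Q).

n_0=8 n_1=27 n_2=36 n_3=14  [Q]
∂1: piv[bf,bi,bk,bl,bs,bu,bw] rk=7  ker:fi,fk,fl,fs,fu,fw,ik,il,is,iw,kl,ks,ku,kw,ls,lu,lw,su,sw,uw
∂2: piv[bfi,bfk,bfl,bfs,bfu,bfw,bik,bkl,bls,blu,blw,bsw,buw,fil,fis,fiw,fks,fkw,fsu,klu] rk=20  ker:fik,fkl,fls,flu,flw,fsw,fuw,ikl,ils,isw,kls,klw,kuw,lsw,luw,suw
∂3: piv[bfls,bflu,bflw,bfsw,bfuw,blsw,bluw,fikl,fils,fkls,fklw,kluw] rk=12  ker:flsw,fluw
b_2=(36−20)−12=4

b_2=4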